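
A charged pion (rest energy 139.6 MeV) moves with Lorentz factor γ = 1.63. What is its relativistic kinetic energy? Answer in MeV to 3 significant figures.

γ = 1.63 (given)
K = (γ − 1)m₀c² = (1.63 − 1) × 139.6 MeV = 0.63000 × 139.6 MeV = 87.9 MeV

K ≈ 87.9 MeV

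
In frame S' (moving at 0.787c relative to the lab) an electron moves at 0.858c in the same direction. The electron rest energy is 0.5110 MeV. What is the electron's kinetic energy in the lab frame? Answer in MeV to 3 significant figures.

u_lab = (0.858 + 0.787)/(1 + 0.858×0.787) = 0.981945
γ = 1/√(1 − 0.981945²) = 5.2864
K = (γ − 1)m₀c² = (5.2864 − 1) × 0.5110 = 4.2864 × 0.5110 = 2.19 MeV

K ≈ 2.19 MeV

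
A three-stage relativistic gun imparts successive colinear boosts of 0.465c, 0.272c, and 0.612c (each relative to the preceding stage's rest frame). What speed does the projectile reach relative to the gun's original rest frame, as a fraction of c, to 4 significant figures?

Compose boost 2: (0.272 + 0.465)/(1 + 0.272×0.465) = 0.7370/1.12648 = 0.654250
Compose boost 3: (0.612 + 0.654250)/(1 + 0.612×0.654250) = 1.26625/1.40040 = 0.9042

u ≈ 0.9042c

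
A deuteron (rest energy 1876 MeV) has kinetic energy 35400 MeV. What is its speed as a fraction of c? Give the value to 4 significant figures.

γ = 1 + K/(m₀c²) = 1 + 35400/1876 = 19.8699
β = √(1 − 1/γ²) = 0.9987

β ≈ 0.9987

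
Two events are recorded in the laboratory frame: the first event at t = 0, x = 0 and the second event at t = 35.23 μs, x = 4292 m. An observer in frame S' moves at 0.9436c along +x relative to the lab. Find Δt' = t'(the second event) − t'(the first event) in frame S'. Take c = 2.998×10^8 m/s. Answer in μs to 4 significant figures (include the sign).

Δt' ≈ 65.61 μs

γ = 1/√(1 − 0.9436²) = 3.02035
Δt' = γ(Δt − vΔx/c²) = 3.02035 × (35.23 μs − 0.9436×4292 m / (2.998×10^8 m/s))
= 3.02035 × (21.7212 μs) = 65.61 μs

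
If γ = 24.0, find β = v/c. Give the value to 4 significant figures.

β = √(1 − 1/γ²) = √(1 − 1/24.0²) = √(0.998264) = 0.9991

β ≈ 0.9991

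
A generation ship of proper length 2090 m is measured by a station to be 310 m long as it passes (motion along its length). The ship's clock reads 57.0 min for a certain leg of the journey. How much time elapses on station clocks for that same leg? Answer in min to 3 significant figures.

Δt ≈ 384 min

Length contraction ⇒ γ = L₀/L = 2090/310 = 6.7419
Time dilation: Δt = γτ₀ = 6.7419 × 57.0 min = 384 min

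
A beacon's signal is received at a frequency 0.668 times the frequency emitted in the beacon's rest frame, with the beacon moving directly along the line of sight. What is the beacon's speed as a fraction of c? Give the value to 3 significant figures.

f_obs/f_src = √((1−β)/(1+β)) = 0.668  ⇒  (1−β)/(1+β) = 0.44622
β = |1 − D²|/(1 + D²) = |1 − 0.44622|/(1 + 0.44622) = 0.383

β ≈ 0.383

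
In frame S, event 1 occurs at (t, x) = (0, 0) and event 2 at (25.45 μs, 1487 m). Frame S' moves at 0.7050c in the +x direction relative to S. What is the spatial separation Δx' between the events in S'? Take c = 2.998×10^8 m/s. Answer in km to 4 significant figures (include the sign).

Δx' ≈ -5.488 km

γ = 1/√(1 − 0.7050²) = 1.41002
Δx' = γ(Δx − vΔt) = 1.41002 × (1487 m − 0.7050×(2.998×10^8 m/s)×25.45×10^-6 s)
= 1.41002 × (-3892.09 m) = -5.488 km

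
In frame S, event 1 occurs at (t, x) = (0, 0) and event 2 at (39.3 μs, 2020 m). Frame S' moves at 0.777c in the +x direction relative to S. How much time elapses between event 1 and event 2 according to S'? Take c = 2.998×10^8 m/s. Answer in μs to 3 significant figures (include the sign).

Δt' ≈ 54.1 μs

γ = 1/√(1 − 0.777²) = 1.5886
Δt' = γ(Δt − vΔx/c²) = 1.5886 × (39.3 μs − 0.777×2020 m / (2.998×10^8 m/s))
= 1.5886 × (34.065 μs) = 54.1 μs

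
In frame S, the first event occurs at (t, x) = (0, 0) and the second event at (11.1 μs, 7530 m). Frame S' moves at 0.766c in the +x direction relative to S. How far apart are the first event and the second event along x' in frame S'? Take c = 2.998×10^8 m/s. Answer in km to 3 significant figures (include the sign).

γ = 1/√(1 − 0.766²) = 1.5556
Δx' = γ(Δx − vΔt) = 1.5556 × (7530 m − 0.766×(2.998×10^8 m/s)×11.1×10^-6 s)
= 1.5556 × (4980.9 m) = 7.75 km

Δx' ≈ 7.75 km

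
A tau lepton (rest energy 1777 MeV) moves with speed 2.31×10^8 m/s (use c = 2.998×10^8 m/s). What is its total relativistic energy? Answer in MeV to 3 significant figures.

E ≈ 2790 MeV

β = v/c = 2.31×10^8 / 2.998×10^8 = 0.77051
γ = 1/√(1 − 0.77051²) = 1.5688
E = γm₀c² = 1.5688 × 1777 MeV = 2790 MeV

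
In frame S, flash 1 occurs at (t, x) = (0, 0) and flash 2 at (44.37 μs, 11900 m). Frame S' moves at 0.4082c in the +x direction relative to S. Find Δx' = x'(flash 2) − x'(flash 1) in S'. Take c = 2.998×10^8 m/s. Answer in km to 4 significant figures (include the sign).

Δx' ≈ 7.087 km

γ = 1/√(1 − 0.4082²) = 1.09542
Δx' = γ(Δx − vΔt) = 1.09542 × (11900 m − 0.4082×(2.998×10^8 m/s)×44.37×10^-6 s)
= 1.09542 × (6470.07 m) = 7.087 km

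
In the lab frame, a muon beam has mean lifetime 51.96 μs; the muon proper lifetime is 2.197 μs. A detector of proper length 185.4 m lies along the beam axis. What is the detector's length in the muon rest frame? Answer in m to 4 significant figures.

Time dilation ⇒ γ = Δt/τ₀ = 51.96/2.197 = 23.6504
Length contraction: L = L₀/γ = 185.4/23.6504 = 7.839 m

L ≈ 7.839 m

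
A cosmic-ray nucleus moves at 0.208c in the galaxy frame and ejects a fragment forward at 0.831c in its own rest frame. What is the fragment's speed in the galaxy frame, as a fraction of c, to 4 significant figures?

Compose boost 2: (0.831 + 0.208)/(1 + 0.831×0.208) = 1.039/1.17285 = 0.8859

u ≈ 0.8859c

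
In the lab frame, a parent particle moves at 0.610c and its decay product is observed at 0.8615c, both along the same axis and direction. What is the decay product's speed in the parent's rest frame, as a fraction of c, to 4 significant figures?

Inverse velocity addition: u' = (u − v)/(1 − uv/c²)
= (0.8615 − 0.610)/(1 − 0.8615×0.610) = 0.2515/0.474485 = 0.5300

u' ≈ 0.5300c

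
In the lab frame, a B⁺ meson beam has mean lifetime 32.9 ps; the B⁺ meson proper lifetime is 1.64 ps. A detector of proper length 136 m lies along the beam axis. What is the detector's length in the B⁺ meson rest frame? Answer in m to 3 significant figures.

L ≈ 6.78 m

Time dilation ⇒ γ = Δt/τ₀ = 32.9/1.64 = 20.061
Length contraction: L = L₀/γ = 136/20.061 = 6.78 m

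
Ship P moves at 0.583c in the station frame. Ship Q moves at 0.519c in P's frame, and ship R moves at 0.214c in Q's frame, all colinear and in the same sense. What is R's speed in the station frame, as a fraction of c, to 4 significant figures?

u ≈ 0.8975c

Compose boost 2: (0.519 + 0.583)/(1 + 0.519×0.583) = 1.102/1.30258 = 0.846015
Compose boost 3: (0.214 + 0.846015)/(1 + 0.214×0.846015) = 1.06002/1.18105 = 0.8975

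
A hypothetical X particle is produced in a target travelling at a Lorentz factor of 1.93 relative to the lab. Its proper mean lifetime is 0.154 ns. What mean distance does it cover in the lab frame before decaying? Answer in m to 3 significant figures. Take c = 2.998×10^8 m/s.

β = √(1 − 1/γ²) = √(1 − 1/1.93²) = 0.85530
Dilated lifetime: Δt = γτ₀ = 1.93 × 0.154 ns = 0.29722 ns
d = vΔt = 0.85530c × 0.29722 ns = 2.5642×10^8 m/s × 2.9722×10^-10 s = 0.0762 m

d ≈ 0.0762 m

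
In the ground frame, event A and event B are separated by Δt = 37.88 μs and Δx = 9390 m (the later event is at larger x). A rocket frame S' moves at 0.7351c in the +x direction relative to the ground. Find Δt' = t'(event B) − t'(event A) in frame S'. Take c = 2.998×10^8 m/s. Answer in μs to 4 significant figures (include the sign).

Δt' ≈ 21.91 μs

γ = 1/√(1 − 0.7351²) = 1.47502
Δt' = γ(Δt − vΔx/c²) = 1.47502 × (37.88 μs − 0.7351×9390 m / (2.998×10^8 m/s))
= 1.47502 × (14.8560 μs) = 21.91 μs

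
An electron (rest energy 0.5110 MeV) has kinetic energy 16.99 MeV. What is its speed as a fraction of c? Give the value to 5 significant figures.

β ≈ 0.99957

γ = 1 + K/(m₀c²) = 1 + 16.99/0.5110 = 34.24853
β = √(1 − 1/γ²) = 0.99957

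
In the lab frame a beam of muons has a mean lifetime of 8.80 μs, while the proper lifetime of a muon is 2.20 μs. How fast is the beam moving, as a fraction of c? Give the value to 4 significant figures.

β ≈ 0.9682

γ = Δt/τ₀ = 8.80/2.20 = 4.00000
β = √(1 − 1/γ²) = √(1 − 1/4.00000²) = 0.9682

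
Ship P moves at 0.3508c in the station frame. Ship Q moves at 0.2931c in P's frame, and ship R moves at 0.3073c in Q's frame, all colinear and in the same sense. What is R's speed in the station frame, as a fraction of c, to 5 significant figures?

u ≈ 0.75560c

Compose boost 2: (0.2931 + 0.3508)/(1 + 0.2931×0.3508) = 0.64390/1.102819 = 0.5838671
Compose boost 3: (0.3073 + 0.5838671)/(1 + 0.3073×0.5838671) = 0.8911671/1.179422 = 0.75560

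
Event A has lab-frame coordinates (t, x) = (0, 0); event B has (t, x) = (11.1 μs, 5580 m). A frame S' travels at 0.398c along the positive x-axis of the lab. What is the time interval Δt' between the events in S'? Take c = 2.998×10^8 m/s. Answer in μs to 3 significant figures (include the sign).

Δt' ≈ 4.02 μs

γ = 1/√(1 − 0.398²) = 1.0901
Δt' = γ(Δt − vΔx/c²) = 1.0901 × (11.1 μs − 0.398×5580 m / (2.998×10^8 m/s))
= 1.0901 × (3.6923 μs) = 4.02 μs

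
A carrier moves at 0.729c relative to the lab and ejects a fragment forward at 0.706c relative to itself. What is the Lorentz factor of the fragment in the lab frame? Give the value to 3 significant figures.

γ ≈ 3.12

u_lab = (0.706 + 0.729)/(1 + 0.706×0.729) = 1.435/1.51467 = 0.947399
γ = 1/√(1 − 0.947399²) = 3.12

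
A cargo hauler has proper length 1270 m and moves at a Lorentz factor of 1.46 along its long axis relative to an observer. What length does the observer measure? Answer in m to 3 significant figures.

γ = 1.46 (given)
Length contraction: L = L₀/γ = 1270/1.46 = 870 m

L ≈ 870 m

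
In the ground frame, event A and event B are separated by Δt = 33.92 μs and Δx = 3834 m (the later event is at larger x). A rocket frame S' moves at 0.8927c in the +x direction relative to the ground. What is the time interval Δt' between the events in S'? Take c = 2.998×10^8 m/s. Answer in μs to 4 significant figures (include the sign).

γ = 1/√(1 − 0.8927²) = 2.21901
Δt' = γ(Δt − vΔx/c²) = 2.21901 × (33.92 μs − 0.8927×3834 m / (2.998×10^8 m/s))
= 2.21901 × (22.5037 μs) = 49.94 μs

Δt' ≈ 49.94 μs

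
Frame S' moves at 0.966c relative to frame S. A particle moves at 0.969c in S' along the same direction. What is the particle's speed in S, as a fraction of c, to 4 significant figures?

Relativistic velocity addition: u = (u' + v)/(1 + u'v/c²)
= (0.969 + 0.966)/(1 + 0.969×0.966) = 1.935/1.93605 = 0.9995

u ≈ 0.9995c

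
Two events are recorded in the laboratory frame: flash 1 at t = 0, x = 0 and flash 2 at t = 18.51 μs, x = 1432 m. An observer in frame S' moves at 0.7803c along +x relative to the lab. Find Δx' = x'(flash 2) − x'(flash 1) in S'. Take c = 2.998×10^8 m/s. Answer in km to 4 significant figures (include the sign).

Δx' ≈ -4.634 km

γ = 1/√(1 − 0.7803²) = 1.59896
Δx' = γ(Δx − vΔt) = 1.59896 × (1432 m − 0.7803×(2.998×10^8 m/s)×18.51×10^-6 s)
= 1.59896 × (-2898.12 m) = -4.634 km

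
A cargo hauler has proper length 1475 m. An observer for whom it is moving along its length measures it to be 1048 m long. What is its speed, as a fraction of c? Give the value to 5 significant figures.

γ = L₀/L = 1475/1048 = 1.407443
β = √(1 − 1/γ²) = 0.70369

β ≈ 0.70369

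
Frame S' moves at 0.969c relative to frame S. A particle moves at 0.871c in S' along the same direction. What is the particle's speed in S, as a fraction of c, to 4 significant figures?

u ≈ 0.9978c

Relativistic velocity addition: u = (u' + v)/(1 + u'v/c²)
= (0.871 + 0.969)/(1 + 0.871×0.969) = 1.840/1.84400 = 0.9978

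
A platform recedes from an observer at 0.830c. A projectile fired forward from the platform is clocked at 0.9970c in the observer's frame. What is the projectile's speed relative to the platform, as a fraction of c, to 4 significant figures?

u' ≈ 0.9682c

Inverse velocity addition: u' = (u − v)/(1 − uv/c²)
= (0.9970 − 0.830)/(1 − 0.9970×0.830) = 0.1670/0.172490 = 0.9682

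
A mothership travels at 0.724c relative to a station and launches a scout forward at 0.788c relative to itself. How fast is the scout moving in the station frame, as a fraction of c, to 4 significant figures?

Compose boost 2: (0.788 + 0.724)/(1 + 0.788×0.724) = 1.512/1.57051 = 0.9627

u ≈ 0.9627c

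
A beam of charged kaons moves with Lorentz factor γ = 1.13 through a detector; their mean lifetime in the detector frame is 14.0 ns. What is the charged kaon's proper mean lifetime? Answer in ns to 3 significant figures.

τ₀ ≈ 12.4 ns

γ = 1.13 (given)
Proper time: τ₀ = Δt/γ = 14.0/1.13 = 12.4 ns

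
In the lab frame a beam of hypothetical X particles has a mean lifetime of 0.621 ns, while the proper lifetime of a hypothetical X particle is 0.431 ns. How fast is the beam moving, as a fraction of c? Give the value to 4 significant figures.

γ = Δt/τ₀ = 0.621/0.431 = 1.44084
β = √(1 − 1/γ²) = √(1 − 1/1.44084²) = 0.7199

β ≈ 0.7199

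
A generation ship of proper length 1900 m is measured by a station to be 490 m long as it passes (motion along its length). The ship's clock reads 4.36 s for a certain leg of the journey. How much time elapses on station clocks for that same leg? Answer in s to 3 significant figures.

Δt ≈ 16.9 s

Length contraction ⇒ γ = L₀/L = 1900/490 = 3.8776
Time dilation: Δt = γτ₀ = 3.8776 × 4.36 s = 16.9 s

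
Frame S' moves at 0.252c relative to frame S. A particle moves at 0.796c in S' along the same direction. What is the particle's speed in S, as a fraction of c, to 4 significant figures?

u ≈ 0.8729c

Relativistic velocity addition: u = (u' + v)/(1 + u'v/c²)
= (0.796 + 0.252)/(1 + 0.796×0.252) = 1.048/1.20059 = 0.8729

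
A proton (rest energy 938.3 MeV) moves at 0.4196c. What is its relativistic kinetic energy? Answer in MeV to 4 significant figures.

K ≈ 95.40 MeV

γ = 1/√(1 − 0.4196²) = 1.10167
K = (γ − 1)m₀c² = (1.10167 − 1) × 938.3 MeV = 0.101675 × 938.3 MeV = 95.40 MeV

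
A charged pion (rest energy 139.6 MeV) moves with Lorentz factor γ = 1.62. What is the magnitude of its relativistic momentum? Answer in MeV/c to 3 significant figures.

p ≈ 178 MeV/c

β = √(1 − 1/γ²) = √(1 − 1/1.62²) = 0.78674
p = γβm₀c = 1.62 × 0.78674 × 139.6 MeV/c = 178 MeV/c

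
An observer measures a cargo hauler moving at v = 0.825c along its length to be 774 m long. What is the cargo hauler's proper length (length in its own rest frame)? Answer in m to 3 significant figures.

γ = 1/√(1 − 0.825²) = 1.7695
L₀ = γL = 1.7695 × 774 = 1370 m

L₀ ≈ 1370 m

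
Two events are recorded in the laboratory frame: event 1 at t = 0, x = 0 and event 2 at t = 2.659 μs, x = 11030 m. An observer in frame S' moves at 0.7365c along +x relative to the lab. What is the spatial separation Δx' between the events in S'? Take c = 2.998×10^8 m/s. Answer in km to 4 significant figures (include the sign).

Δx' ≈ 15.44 km

γ = 1/√(1 − 0.7365²) = 1.47833
Δx' = γ(Δx − vΔt) = 1.47833 × (11030 m − 0.7365×(2.998×10^8 m/s)×2.659×10^-6 s)
= 1.47833 × (10442.9 m) = 15.44 km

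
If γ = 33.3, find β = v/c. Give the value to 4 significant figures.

β ≈ 0.9995

β = √(1 − 1/γ²) = √(1 − 1/33.3²) = √(0.999098) = 0.9995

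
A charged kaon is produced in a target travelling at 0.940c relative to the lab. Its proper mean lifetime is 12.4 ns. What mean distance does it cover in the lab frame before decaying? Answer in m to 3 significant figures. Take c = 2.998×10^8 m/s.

γ = 1/√(1 − 0.940²) = 2.9311
Dilated lifetime: Δt = γτ₀ = 2.9311 × 12.4 ns = 36.345 ns
d = vΔt = 0.940c × 36.345 ns = 2.8181×10^8 m/s × 3.6345×10^-8 s = 10.2 m

d ≈ 10.2 m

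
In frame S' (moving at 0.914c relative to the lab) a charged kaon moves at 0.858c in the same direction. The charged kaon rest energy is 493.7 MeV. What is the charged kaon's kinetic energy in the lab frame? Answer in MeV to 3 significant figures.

K ≈ 3730 MeV

u_lab = (0.858 + 0.914)/(1 + 0.858×0.914) = 0.993156
γ = 1/√(1 − 0.993156²) = 8.5617
K = (γ − 1)m₀c² = (8.5617 − 1) × 493.7 = 7.5617 × 493.7 = 3730 MeV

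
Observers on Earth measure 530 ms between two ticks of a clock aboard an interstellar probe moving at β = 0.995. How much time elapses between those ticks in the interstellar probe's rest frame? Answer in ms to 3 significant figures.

γ = 1/√(1 − 0.995²) = 10.013
Proper time: τ₀ = Δt/γ = 530/10.013 = 52.9 ms

τ₀ ≈ 52.9 ms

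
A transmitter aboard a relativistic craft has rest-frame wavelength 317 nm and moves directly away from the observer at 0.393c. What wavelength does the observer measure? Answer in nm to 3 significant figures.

Relativistic Doppler: λ_obs = λ_src √((1+β)/(1−β))
= 317 × √(1.3930/0.60700) = 317 × 1.5149 = 480 nm

λ_obs ≈ 480 nm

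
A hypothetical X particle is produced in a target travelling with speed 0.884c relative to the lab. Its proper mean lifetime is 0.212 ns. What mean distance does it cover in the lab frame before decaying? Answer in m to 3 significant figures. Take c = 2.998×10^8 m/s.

γ = 1/√(1 − 0.884²) = 2.1391
Dilated lifetime: Δt = γτ₀ = 2.1391 × 0.212 ns = 0.45349 ns
d = vΔt = 0.884c × 0.45349 ns = 2.6502×10^8 m/s × 4.5349×10^-10 s = 0.120 m

d ≈ 0.120 m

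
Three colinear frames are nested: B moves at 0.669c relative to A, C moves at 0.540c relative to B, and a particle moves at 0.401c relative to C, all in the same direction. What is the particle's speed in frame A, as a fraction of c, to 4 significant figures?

Compose boost 2: (0.540 + 0.669)/(1 + 0.540×0.669) = 1.209/1.36126 = 0.888148
Compose boost 3: (0.401 + 0.888148)/(1 + 0.401×0.888148) = 1.28915/1.35615 = 0.9506

u ≈ 0.9506c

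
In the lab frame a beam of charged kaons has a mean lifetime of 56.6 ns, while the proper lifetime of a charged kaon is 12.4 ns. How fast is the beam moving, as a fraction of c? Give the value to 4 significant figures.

β ≈ 0.9757

γ = Δt/τ₀ = 56.6/12.4 = 4.56452
β = √(1 − 1/γ²) = √(1 − 1/4.56452²) = 0.9757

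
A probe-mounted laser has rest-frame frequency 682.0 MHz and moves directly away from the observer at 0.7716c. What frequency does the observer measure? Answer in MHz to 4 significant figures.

Relativistic Doppler: f_obs = f_src √((1−β)/(1+β))
= 682.0 × √(0.228400/1.77160) = 682.0 × 0.359059 = 244.9 MHz

f_obs ≈ 244.9 MHz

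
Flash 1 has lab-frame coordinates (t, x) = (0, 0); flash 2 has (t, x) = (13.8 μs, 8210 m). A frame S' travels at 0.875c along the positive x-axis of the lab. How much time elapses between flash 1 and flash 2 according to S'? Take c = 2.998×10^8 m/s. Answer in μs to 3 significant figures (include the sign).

γ = 1/√(1 − 0.875²) = 2.0656
Δt' = γ(Δt − vΔx/c²) = 2.0656 × (13.8 μs − 0.875×8210 m / (2.998×10^8 m/s))
= 2.0656 × (-10.162 μs) = -21.0 μs

Δt' ≈ -21.0 μs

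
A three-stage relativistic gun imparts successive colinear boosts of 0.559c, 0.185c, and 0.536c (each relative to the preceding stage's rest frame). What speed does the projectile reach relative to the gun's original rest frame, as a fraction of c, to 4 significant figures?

Compose boost 2: (0.185 + 0.559)/(1 + 0.185×0.559) = 0.7440/1.10342 = 0.674270
Compose boost 3: (0.536 + 0.674270)/(1 + 0.536×0.674270) = 1.21027/1.36141 = 0.8890

u ≈ 0.8890c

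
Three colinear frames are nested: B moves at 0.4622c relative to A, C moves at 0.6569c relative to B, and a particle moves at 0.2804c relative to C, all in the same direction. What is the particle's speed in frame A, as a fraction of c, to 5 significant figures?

Compose boost 2: (0.6569 + 0.4622)/(1 + 0.6569×0.4622) = 1.1191/1.303619 = 0.8584562
Compose boost 3: (0.2804 + 0.8584562)/(1 + 0.2804×0.8584562) = 1.138856/1.240711 = 0.91791

u ≈ 0.91791c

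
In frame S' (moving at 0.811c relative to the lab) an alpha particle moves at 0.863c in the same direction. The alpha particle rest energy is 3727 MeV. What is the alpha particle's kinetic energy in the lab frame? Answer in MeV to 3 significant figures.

u_lab = (0.863 + 0.811)/(1 + 0.863×0.811) = 0.984768
γ = 1/√(1 − 0.984768²) = 5.7513
K = (γ − 1)m₀c² = (5.7513 − 1) × 3727 = 4.7513 × 3727 = 17700 MeV

K ≈ 17700 MeV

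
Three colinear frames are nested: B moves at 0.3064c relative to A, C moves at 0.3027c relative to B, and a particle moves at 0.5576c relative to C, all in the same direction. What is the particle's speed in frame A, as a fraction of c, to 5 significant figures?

Compose boost 2: (0.3027 + 0.3064)/(1 + 0.3027×0.3064) = 0.60910/1.092747 = 0.5574024
Compose boost 3: (0.5576 + 0.5574024)/(1 + 0.5576×0.5574024) = 1.115002/1.310808 = 0.85062

u ≈ 0.85062c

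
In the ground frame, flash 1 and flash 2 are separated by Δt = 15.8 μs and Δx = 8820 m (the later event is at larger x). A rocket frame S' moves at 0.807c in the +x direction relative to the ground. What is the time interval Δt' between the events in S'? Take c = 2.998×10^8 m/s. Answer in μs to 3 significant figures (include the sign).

γ = 1/√(1 − 0.807²) = 1.6933
Δt' = γ(Δt − vΔx/c²) = 1.6933 × (15.8 μs − 0.807×8820 m / (2.998×10^8 m/s))
= 1.6933 × (-7.9416 μs) = -13.4 μs

Δt' ≈ -13.4 μs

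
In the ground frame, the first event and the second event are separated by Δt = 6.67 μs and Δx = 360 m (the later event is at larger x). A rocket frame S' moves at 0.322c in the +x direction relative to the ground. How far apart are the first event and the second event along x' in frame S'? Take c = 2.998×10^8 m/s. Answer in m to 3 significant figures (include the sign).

Δx' ≈ -300 m

γ = 1/√(1 − 0.322²) = 1.0563
Δx' = γ(Δx − vΔt) = 1.0563 × (360 m − 0.322×(2.998×10^8 m/s)×6.67×10^-6 s)
= 1.0563 × (-283.89 m) = -300 m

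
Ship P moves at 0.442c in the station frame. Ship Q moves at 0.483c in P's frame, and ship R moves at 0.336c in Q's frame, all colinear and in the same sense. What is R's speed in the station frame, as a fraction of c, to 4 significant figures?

Compose boost 2: (0.483 + 0.442)/(1 + 0.483×0.442) = 0.9250/1.21349 = 0.762267
Compose boost 3: (0.336 + 0.762267)/(1 + 0.336×0.762267) = 1.09827/1.25612 = 0.8743

u ≈ 0.8743c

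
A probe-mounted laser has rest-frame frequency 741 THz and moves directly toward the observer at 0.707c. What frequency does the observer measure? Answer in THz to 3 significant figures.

f_obs ≈ 1790 THz

Relativistic Doppler: f_obs = f_src √((1+β)/(1−β))
= 741 × √(1.7070/0.29300) = 741 × 2.4137 = 1790 THz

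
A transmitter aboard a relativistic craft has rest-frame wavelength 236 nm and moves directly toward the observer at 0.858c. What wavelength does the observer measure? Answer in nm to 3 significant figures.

λ_obs ≈ 65.2 nm

Relativistic Doppler: λ_obs = λ_src √((1−β)/(1+β))
= 236 × √(0.14200/1.8580) = 236 × 0.27645 = 65.2 nm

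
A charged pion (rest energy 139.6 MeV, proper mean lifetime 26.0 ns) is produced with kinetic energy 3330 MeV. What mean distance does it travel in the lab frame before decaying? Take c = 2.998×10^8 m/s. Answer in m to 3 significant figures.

γ = 1 + K/(m₀c²) = 1 + 3330/139.6 = 24.854
β = √(1 − 1/γ²) = 0.99919
Dilated lifetime: γτ₀ = 24.854 × 26.0 ns = 646.20 ns
d = βc·γτ₀ = 0.99919 × (2.998×10^8 m/s) × 6.4620×10^-7 s = 194 m

d ≈ 194 m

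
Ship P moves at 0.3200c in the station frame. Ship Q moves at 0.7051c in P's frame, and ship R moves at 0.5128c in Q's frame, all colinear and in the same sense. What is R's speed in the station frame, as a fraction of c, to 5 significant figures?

u ≈ 0.94421c

Compose boost 2: (0.7051 + 0.3200)/(1 + 0.7051×0.3200) = 1.0251/1.225632 = 0.8363848
Compose boost 3: (0.5128 + 0.8363848)/(1 + 0.5128×0.8363848) = 1.349185/1.428898 = 0.94421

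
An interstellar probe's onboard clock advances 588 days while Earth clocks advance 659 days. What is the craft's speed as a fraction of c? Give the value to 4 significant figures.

β ≈ 0.4515

γ = Δt/τ₀ = 659/588 = 1.12075
β = √(1 − 1/γ²) = √(1 − 1/1.12075²) = 0.4515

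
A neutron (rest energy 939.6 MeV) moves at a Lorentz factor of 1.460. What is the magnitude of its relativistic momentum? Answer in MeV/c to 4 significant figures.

p ≈ 999.5 MeV/c

β = √(1 − 1/γ²) = √(1 − 1/1.460²) = 0.728607
p = γβm₀c = 1.460 × 0.728607 × 939.6 MeV/c = 999.5 MeV/c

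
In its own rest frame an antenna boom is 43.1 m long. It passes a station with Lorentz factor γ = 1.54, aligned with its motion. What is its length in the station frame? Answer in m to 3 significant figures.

γ = 1.54 (given)
Length contraction: L = L₀/γ = 43.1/1.54 = 28.0 m

L ≈ 28.0 m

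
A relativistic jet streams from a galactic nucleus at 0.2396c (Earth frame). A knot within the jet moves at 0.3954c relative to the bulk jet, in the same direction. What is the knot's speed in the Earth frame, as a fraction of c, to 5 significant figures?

Relativistic velocity addition: u = (u' + v)/(1 + u'v/c²)
= (0.3954 + 0.2396)/(1 + 0.3954×0.2396) = 0.63500/1.094738 = 0.58005

u ≈ 0.58005c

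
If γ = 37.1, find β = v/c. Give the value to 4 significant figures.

β = √(1 − 1/γ²) = √(1 − 1/37.1²) = √(0.999273) = 0.9996

β ≈ 0.9996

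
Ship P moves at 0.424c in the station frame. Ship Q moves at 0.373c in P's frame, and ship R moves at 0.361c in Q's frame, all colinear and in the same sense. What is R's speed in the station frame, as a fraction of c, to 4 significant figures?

Compose boost 2: (0.373 + 0.424)/(1 + 0.373×0.424) = 0.7970/1.15815 = 0.688165
Compose boost 3: (0.361 + 0.688165)/(1 + 0.361×0.688165) = 1.04917/1.24843 = 0.8404

u ≈ 0.8404c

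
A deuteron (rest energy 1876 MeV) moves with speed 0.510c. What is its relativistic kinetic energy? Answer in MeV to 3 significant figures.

K ≈ 305 MeV

γ = 1/√(1 − 0.510²) = 1.1626
K = (γ − 1)m₀c² = (1.1626 − 1) × 1876 MeV = 0.16255 × 1876 MeV = 305 MeV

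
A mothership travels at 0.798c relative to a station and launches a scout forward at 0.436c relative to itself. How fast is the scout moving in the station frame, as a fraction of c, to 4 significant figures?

Compose boost 2: (0.436 + 0.798)/(1 + 0.436×0.798) = 1.234/1.34793 = 0.9155

u ≈ 0.9155c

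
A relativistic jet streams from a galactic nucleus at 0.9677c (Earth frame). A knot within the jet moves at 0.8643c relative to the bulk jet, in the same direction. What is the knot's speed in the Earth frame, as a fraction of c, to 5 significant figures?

u ≈ 0.99761c

Relativistic velocity addition: u = (u' + v)/(1 + u'v/c²)
= (0.8643 + 0.9677)/(1 + 0.8643×0.9677) = 1.8320/1.836383 = 0.99761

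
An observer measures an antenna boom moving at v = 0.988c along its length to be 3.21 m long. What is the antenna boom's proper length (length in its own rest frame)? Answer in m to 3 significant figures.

L₀ ≈ 20.8 m

γ = 1/√(1 − 0.988²) = 6.4744
L₀ = γL = 6.4744 × 3.21 = 20.8 m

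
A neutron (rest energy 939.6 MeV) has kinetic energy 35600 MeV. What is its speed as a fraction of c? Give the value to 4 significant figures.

γ = 1 + K/(m₀c²) = 1 + 35600/939.6 = 38.8885
β = √(1 − 1/γ²) = 0.9997

β ≈ 0.9997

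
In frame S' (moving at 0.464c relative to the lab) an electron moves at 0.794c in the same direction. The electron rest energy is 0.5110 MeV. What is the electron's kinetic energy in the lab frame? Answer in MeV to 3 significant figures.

K ≈ 0.787 MeV

u_lab = (0.794 + 0.464)/(1 + 0.794×0.464) = 0.919311
γ = 1/√(1 − 0.919311²) = 2.5411
K = (γ − 1)m₀c² = (2.5411 − 1) × 0.5110 = 1.5411 × 0.5110 = 0.787 MeV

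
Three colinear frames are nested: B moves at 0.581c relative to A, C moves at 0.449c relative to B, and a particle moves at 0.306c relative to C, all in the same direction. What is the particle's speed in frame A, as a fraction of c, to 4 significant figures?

u ≈ 0.8983c

Compose boost 2: (0.449 + 0.581)/(1 + 0.449×0.581) = 1.030/1.26087 = 0.816897
Compose boost 3: (0.306 + 0.816897)/(1 + 0.306×0.816897) = 1.12290/1.24997 = 0.8983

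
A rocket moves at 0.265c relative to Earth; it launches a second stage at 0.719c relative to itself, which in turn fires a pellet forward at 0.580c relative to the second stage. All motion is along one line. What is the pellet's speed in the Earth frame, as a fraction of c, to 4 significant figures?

Compose boost 2: (0.719 + 0.265)/(1 + 0.719×0.265) = 0.9840/1.19054 = 0.826519
Compose boost 3: (0.580 + 0.826519)/(1 + 0.580×0.826519) = 1.40652/1.47938 = 0.9507

u ≈ 0.9507c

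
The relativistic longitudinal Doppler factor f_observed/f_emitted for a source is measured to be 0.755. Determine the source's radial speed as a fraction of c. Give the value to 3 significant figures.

f_obs/f_src = √((1−β)/(1+β)) = 0.755  ⇒  (1−β)/(1+β) = 0.57003
β = |1 − D²|/(1 + D²) = |1 − 0.57003|/(1 + 0.57003) = 0.274

β ≈ 0.274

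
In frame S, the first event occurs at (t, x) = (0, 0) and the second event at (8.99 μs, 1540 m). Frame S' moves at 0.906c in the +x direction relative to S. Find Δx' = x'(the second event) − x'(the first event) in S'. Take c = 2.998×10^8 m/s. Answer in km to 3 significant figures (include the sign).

Δx' ≈ -2.13 km

γ = 1/√(1 − 0.906²) = 2.3625
Δx' = γ(Δx − vΔt) = 2.3625 × (1540 m − 0.906×(2.998×10^8 m/s)×8.99×10^-6 s)
= 2.3625 × (-901.85 m) = -2.13 km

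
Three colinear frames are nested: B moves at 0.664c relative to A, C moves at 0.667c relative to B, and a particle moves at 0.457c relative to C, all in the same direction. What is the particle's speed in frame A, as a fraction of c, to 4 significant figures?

u ≈ 0.9704c

Compose boost 2: (0.667 + 0.664)/(1 + 0.667×0.664) = 1.331/1.44289 = 0.922456
Compose boost 3: (0.457 + 0.922456)/(1 + 0.457×0.922456) = 1.37946/1.42156 = 0.9704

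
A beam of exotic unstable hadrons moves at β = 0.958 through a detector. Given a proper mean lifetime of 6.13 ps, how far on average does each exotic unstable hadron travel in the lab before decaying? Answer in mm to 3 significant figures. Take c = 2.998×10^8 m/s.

d ≈ 6.14 mm

γ = 1/√(1 − 0.958²) = 3.4871
Dilated lifetime: Δt = γτ₀ = 3.4871 × 6.13 ps = 21.376 ps
d = vΔt = 0.958c × 21.376 ps = 2.8721×10^8 m/s × 2.1376×10^-11 s = 6.14 mm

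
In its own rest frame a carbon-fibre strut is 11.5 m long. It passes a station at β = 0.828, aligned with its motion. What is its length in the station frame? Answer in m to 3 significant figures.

γ = 1/√(1 − 0.828²) = 1.7834
Length contraction: L = L₀/γ = 11.5/1.7834 = 6.45 m

L ≈ 6.45 m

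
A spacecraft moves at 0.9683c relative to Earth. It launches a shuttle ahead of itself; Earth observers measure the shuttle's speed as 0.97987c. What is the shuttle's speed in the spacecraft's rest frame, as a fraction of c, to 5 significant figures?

u' ≈ 0.22601c

Inverse velocity addition: u' = (u − v)/(1 − uv/c²)
= (0.97987 − 0.9683)/(1 − 0.97987×0.9683) = 0.011570/0.05119188 = 0.22601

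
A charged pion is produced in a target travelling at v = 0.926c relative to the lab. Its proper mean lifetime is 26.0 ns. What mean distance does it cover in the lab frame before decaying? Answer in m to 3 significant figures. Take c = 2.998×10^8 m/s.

d ≈ 19.1 m

γ = 1/√(1 − 0.926²) = 2.6488
Dilated lifetime: Δt = γτ₀ = 2.6488 × 26.0 ns = 68.870 ns
d = vΔt = 0.926c × 68.870 ns = 2.7761×10^8 m/s × 6.8870×10^-8 s = 19.1 m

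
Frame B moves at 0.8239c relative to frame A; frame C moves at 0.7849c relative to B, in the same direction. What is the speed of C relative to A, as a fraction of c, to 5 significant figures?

u ≈ 0.97700c

Compose boost 2: (0.7849 + 0.8239)/(1 + 0.7849×0.8239) = 1.6088/1.646679 = 0.97700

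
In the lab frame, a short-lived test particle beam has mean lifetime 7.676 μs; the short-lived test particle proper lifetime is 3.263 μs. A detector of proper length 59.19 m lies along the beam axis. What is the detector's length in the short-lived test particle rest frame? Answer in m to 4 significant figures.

Time dilation ⇒ γ = Δt/τ₀ = 7.676/3.263 = 2.35244
Length contraction: L = L₀/γ = 59.19/2.35244 = 25.16 m

L ≈ 25.16 m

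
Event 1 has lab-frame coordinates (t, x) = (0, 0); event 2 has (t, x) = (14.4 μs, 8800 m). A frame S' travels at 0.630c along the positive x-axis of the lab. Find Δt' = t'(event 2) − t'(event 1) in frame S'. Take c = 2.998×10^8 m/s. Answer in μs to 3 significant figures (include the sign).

γ = 1/√(1 − 0.630²) = 1.2877
Δt' = γ(Δt − vΔx/c²) = 1.2877 × (14.4 μs − 0.630×8800 m / (2.998×10^8 m/s))
= 1.2877 × (-4.0923 μs) = -5.27 μs

Δt' ≈ -5.27 μs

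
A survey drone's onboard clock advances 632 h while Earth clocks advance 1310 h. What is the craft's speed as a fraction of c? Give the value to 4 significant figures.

β ≈ 0.8759

γ = Δt/τ₀ = 1310/632 = 2.07278
β = √(1 − 1/γ²) = √(1 − 1/2.07278²) = 0.8759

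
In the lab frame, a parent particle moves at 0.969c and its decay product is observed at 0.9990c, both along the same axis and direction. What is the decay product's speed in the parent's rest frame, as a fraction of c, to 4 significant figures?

Inverse velocity addition: u' = (u − v)/(1 − uv/c²)
= (0.9990 − 0.969)/(1 − 0.9990×0.969) = 0.03000/0.0319690 = 0.9384

u' ≈ 0.9384c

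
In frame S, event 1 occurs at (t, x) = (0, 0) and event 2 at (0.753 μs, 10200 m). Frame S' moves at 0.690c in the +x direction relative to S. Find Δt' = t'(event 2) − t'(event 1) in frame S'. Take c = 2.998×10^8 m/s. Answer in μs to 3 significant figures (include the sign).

Δt' ≈ -31.4 μs

γ = 1/√(1 − 0.690²) = 1.3816
Δt' = γ(Δt − vΔx/c²) = 1.3816 × (0.753 μs − 0.690×10200 m / (2.998×10^8 m/s))
= 1.3816 × (-22.723 μs) = -31.4 μs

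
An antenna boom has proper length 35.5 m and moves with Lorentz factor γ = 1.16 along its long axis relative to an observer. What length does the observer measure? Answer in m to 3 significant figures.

γ = 1.16 (given)
Length contraction: L = L₀/γ = 35.5/1.16 = 30.6 m

L ≈ 30.6 m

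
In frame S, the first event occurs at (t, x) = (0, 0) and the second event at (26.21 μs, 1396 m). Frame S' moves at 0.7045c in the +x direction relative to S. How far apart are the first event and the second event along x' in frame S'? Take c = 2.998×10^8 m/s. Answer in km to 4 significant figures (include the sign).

Δx' ≈ -5.833 km

γ = 1/√(1 − 0.7045²) = 1.40904
Δx' = γ(Δx − vΔt) = 1.40904 × (1396 m − 0.7045×(2.998×10^8 m/s)×26.21×10^-6 s)
= 1.40904 × (-4139.79 m) = -5.833 km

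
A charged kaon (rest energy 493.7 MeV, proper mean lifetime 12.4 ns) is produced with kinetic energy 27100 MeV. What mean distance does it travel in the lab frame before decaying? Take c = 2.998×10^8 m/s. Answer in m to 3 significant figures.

d ≈ 208 m

γ = 1 + K/(m₀c²) = 1 + 27100/493.7 = 55.892
β = √(1 − 1/γ²) = 0.99984
Dilated lifetime: γτ₀ = 55.892 × 12.4 ns = 693.06 ns
d = βc·γτ₀ = 0.99984 × (2.998×10^8 m/s) × 6.9306×10^-7 s = 208 m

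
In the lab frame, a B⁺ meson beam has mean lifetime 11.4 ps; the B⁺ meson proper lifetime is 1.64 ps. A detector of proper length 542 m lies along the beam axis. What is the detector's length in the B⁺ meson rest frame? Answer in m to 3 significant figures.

L ≈ 78.0 m

Time dilation ⇒ γ = Δt/τ₀ = 11.4/1.64 = 6.9512
Length contraction: L = L₀/γ = 542/6.9512 = 78.0 m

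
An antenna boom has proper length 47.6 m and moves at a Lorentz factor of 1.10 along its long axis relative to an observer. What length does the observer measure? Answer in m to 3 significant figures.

γ = 1.10 (given)
Length contraction: L = L₀/γ = 47.6/1.10 = 43.3 m

L ≈ 43.3 m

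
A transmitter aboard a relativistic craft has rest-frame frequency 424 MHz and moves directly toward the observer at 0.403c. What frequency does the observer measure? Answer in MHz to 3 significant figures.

Relativistic Doppler: f_obs = f_src √((1+β)/(1−β))
= 424 × √(1.4030/0.59700) = 424 × 1.5330 = 650 MHz

f_obs ≈ 650 MHz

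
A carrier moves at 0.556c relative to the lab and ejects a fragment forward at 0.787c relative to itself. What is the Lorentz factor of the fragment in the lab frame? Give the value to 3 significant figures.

γ ≈ 2.80

u_lab = (0.787 + 0.556)/(1 + 0.787×0.556) = 1.343/1.43757 = 0.934214
γ = 1/√(1 − 0.934214²) = 2.80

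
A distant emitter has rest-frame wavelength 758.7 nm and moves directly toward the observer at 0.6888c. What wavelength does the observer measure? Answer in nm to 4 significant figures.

Relativistic Doppler: λ_obs = λ_src √((1−β)/(1+β))
= 758.7 × √(0.311200/1.68880) = 758.7 × 0.429270 = 325.7 nm

λ_obs ≈ 325.7 nm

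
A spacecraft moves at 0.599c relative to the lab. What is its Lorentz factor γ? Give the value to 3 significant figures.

γ ≈ 1.25

γ = 1/√(1 − β²) = 1/√(1 − 0.599²) = 1/√(0.64120) = 1.25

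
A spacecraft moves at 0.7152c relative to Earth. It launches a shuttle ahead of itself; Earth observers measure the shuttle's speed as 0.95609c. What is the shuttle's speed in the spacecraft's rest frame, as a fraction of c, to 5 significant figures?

Inverse velocity addition: u' = (u − v)/(1 − uv/c²)
= (0.95609 − 0.7152)/(1 − 0.95609×0.7152) = 0.24089/0.3162044 = 0.76182

u' ≈ 0.76182c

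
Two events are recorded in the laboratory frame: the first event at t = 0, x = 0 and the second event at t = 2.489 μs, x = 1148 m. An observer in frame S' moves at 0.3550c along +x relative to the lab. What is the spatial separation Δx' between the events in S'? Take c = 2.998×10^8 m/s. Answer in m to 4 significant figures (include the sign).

γ = 1/√(1 − 0.3550²) = 1.06967
Δx' = γ(Δx − vΔt) = 1.06967 × (1148 m − 0.3550×(2.998×10^8 m/s)×2.489×10^-6 s)
= 1.06967 × (883.098 m) = 944.6 m

Δx' ≈ 944.6 m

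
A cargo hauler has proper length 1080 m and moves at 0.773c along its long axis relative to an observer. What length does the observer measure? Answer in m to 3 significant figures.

γ = 1/√(1 − 0.773²) = 1.5763
Length contraction: L = L₀/γ = 1080/1.5763 = 685 m

L ≈ 685 m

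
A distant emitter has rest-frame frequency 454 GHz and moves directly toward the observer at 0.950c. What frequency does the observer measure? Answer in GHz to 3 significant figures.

Relativistic Doppler: f_obs = f_src √((1+β)/(1−β))
= 454 × √(1.9500/0.050000) = 454 × 6.2450 = 2840 GHz

f_obs ≈ 2840 GHz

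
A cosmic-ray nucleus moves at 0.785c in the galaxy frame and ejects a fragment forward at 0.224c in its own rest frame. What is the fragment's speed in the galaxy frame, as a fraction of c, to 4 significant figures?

Compose boost 2: (0.224 + 0.785)/(1 + 0.224×0.785) = 1.009/1.17584 = 0.8581

u ≈ 0.8581c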